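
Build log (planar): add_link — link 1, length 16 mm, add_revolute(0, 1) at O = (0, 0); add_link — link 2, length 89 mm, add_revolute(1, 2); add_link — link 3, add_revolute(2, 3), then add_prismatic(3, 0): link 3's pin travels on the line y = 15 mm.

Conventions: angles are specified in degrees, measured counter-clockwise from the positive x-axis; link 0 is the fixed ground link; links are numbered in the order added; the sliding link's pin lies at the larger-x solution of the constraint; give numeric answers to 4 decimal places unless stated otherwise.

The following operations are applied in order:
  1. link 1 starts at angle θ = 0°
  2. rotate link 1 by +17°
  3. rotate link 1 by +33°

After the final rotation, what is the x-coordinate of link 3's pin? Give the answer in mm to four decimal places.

geometry: r = 16 mm, L = 89 mm, e = 15 mm; θ starts at 0°
rotate link 1 by +17°: θ ← 0° +17° = 17°
rotate link 1 by +33°: θ ← 17° +33° = 50°
crank pin P = (r cos θ, r sin θ) = (10.284602, 12.256711)
h = r sin θ − e = 12.256711 − 15 = -2.743289
x = r cos θ + √(L² − h²) = 10.284602 + 88.957711 = 99.242313

99.2423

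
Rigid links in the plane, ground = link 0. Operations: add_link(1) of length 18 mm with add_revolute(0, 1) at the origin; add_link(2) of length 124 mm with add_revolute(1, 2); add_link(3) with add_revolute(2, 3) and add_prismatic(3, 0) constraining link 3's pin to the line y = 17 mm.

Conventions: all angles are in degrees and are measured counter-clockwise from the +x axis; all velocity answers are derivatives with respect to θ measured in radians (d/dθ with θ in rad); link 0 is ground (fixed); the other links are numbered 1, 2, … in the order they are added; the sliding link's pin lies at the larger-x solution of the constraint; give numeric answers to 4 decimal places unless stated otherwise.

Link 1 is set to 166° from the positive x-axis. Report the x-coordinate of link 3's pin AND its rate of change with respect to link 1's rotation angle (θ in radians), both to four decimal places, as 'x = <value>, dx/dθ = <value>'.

geometry: r = 18 mm, L = 124 mm, e = 17 mm
crank pin P = (r cos θ, r sin θ) = (-17.465323, 4.354594)
h = r sin θ − e = 4.354594 − 17 = -12.645406
x = r cos θ + √(L² − h²) = -17.465323 + 123.353531 = 105.888208
dx/dθ = −r sin θ − h·r cos θ/√(L² − h²) (θ in radians; h = -12.645406) = -6.145026

x = 105.8882, dx/dθ = -6.1450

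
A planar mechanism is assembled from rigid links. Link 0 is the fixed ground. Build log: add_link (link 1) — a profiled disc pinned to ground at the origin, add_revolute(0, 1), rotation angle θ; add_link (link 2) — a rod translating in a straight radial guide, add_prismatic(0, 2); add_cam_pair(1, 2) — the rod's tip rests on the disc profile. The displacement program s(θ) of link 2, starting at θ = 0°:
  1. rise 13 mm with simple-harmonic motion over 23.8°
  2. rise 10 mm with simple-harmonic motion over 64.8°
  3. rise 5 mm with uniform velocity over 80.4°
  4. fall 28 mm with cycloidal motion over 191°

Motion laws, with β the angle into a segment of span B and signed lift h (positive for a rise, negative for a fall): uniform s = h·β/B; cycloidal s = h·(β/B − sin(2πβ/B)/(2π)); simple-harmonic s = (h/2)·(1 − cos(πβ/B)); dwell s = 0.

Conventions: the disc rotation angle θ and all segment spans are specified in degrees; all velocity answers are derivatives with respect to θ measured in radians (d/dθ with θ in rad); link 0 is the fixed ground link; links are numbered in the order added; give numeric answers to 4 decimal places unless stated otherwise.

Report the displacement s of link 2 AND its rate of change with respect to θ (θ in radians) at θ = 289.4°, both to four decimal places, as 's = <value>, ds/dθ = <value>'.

seg 1 [0°–23.8°] simple-harmonic, h=13: full span → s += 13 → s = 13.0000
seg 2 [23.8°–88.6°] simple-harmonic, h=10: full span → s += 10 → s = 23.0000
seg 3 [88.6°–169°] uniform, h=5: full span → s += 5 → s = 28.0000
seg 4 [169°–360°] cycloidal, h=-28: θ=289.4° here. β=120.4, B=191. -28·(0.6304 − sin(2π·0.6304)/(2π)) = -20.9058 → s = 7.0942
velocity in seg [169°–360°] (cycloidal), θ in radians: β = 120.4° = 2.1014 rad, B = 191° = 3.3336 rad; ds/dθ = (h/B)(1 − cos(2πβ/B)) = ((-28)/3.3336)(1 − cos(2π·0.6304)) = -14.135039 mm/rad

s = 7.0942, ds/dθ = -14.1350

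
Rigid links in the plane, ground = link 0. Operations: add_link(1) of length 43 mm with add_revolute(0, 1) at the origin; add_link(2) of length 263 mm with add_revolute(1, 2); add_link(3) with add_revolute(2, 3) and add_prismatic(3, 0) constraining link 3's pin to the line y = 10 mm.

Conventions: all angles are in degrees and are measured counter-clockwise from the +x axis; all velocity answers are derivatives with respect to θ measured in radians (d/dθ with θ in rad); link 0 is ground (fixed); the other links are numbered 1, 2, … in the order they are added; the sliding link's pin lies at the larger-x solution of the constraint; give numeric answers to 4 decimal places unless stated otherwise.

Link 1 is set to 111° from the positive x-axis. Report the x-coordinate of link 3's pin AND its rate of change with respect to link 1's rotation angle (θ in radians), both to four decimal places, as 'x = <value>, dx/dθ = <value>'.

geometry: r = 43 mm, L = 263 mm, e = 10 mm
crank pin P = (r cos θ, r sin θ) = (-15.409822, 40.143958)
h = r sin θ − e = 40.143958 − 10 = 30.143958
x = r cos θ + √(L² − h²) = -15.409822 + 261.266802 = 245.856980
dx/dθ = −r sin θ − h·r cos θ/√(L² − h²) (θ in radians; h = 30.143958) = -38.366032

x = 245.8570, dx/dθ = -38.3660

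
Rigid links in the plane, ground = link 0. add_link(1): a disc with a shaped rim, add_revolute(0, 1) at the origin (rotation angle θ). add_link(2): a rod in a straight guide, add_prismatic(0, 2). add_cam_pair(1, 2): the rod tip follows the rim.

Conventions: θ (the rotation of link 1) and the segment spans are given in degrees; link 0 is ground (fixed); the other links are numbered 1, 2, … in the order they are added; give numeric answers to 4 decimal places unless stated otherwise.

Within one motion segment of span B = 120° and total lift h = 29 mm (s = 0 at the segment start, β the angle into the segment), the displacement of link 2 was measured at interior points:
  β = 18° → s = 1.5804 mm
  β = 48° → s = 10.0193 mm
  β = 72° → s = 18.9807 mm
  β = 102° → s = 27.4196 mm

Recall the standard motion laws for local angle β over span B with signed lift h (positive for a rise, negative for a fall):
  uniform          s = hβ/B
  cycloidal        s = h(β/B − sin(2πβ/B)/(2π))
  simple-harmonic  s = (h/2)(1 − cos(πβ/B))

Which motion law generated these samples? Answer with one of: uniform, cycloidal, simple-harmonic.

candidates at β/B = r: uniform s = h·r (linear in β); cycloidal s = h·(r − sin(2πr)/(2π)); simple-harmonic s = (h/2)(1 − cos(πr))
β=18°: printed 1.5804 | uniform 4.3500, cycloidal 0.6160, simple-harmonic 1.5804
β=48°: printed 10.0193 | uniform 11.6000, cycloidal 8.8871, simple-harmonic 10.0193
β=72°: printed 18.9807 | uniform 17.4000, cycloidal 20.1129, simple-harmonic 18.9807
β=102°: printed 27.4196 | uniform 24.6500, cycloidal 28.3840, simple-harmonic 27.4196
only one law matches every sample → simple-harmonic

simple-harmonic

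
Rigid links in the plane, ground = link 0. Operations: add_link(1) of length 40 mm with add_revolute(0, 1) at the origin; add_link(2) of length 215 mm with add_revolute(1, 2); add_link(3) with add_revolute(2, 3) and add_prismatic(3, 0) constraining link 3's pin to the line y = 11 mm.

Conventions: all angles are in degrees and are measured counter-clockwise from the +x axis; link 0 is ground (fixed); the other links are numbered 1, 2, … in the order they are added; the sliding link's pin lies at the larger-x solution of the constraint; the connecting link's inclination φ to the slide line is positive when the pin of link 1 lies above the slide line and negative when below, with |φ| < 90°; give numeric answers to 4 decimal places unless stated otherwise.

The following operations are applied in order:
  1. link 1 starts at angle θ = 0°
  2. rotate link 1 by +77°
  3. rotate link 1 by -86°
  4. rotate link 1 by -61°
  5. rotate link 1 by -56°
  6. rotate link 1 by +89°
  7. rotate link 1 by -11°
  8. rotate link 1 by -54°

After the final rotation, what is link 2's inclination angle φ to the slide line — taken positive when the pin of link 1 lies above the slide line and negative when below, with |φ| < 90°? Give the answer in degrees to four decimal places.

geometry: r = 40 mm, L = 215 mm, e = 11 mm; θ starts at 0°
rotate link 1 by +77°: θ ← 0° +77° = 77°
rotate link 1 by -86°: θ ← 77° -86° = -9°
rotate link 1 by -61°: θ ← -9° -61° = -70°
rotate link 1 by -56°: θ ← -70° -56° = -126°
rotate link 1 by +89°: θ ← -126° +89° = -37°
rotate link 1 by -11°: θ ← -37° -11° = -48°
rotate link 1 by -54°: θ ← -48° -54° = -102°
h = r sin θ − e = -39.125904 − 11 = -50.125904
sin φ = h / L = -50.125904 / 215 = -0.23314374
φ = arcsin(-0.23314374) = -13.482228°

-13.4822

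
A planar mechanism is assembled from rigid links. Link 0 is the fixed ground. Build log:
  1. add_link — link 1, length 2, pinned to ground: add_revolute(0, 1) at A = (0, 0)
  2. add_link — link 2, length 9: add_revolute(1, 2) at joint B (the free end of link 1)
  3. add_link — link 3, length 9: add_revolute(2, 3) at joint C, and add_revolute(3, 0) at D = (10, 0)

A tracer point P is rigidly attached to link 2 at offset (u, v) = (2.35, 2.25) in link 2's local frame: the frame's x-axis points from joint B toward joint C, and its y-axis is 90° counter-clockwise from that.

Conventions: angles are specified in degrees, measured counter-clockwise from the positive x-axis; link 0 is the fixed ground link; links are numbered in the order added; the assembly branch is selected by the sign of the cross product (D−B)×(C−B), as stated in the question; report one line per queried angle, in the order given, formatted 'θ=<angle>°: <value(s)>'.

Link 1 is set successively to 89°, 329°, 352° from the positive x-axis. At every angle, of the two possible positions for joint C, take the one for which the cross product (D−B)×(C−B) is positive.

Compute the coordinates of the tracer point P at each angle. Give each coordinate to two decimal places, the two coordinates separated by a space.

A=(0,0), D=(10.00,0)
θ=89°: B = A + 2.00·(cos89°, sin89°) = (0.0349, 1.9997)
θ=89°: |BD| = 10.1638
θ=89°: circle(B,9.00) ∩ circle(D,9.00): a=5.0819, h=7.4280
θ=89°:   candidates: C₊=(6.4789,8.2826) cross=75.496; C₋=(3.5560,-6.2829) cross=-75.496
θ=89°:   branch + wants cross > 0 → take C=(6.4789,8.2826) (cross=75.496)
θ=89°: ex = (C−B)/|BC| = (0.7160,0.6981); ey = (-0.6981,0.7160)
θ=89°: P = B + 2.35·ex + 2.25·ey = (0.1468,5.2512)
θ=329°: B = A + 2.00·(cos329°, sin329°) = (1.7143, -1.0301)
θ=329°: |BD| = 8.3494
θ=329°: circle(B,9.00) ∩ circle(D,9.00): a=4.1747, h=7.9732
θ=329°:   candidates: C₊=(4.8735,7.3972) cross=66.572; C₋=(6.8408,-8.4273) cross=-66.572
θ=329°:   branch + wants cross > 0 → take C=(4.8735,7.3972) (cross=66.572)
θ=329°: ex = (C−B)/|BC| = (0.3510,0.9364); ey = (-0.9364,0.3510)
θ=329°: P = B + 2.35·ex + 2.25·ey = (0.4324,1.9602)
θ=352°: B = A + 2.00·(cos352°, sin352°) = (1.9805, -0.2783)
θ=352°: |BD| = 8.0243
θ=352°: circle(B,9.00) ∩ circle(D,9.00): a=4.0121, h=8.0562
θ=352°:   candidates: C₊=(5.7108,7.9122) cross=64.645; C₋=(6.2697,-8.1905) cross=-64.645
θ=352°:   branch + wants cross > 0 → take C=(5.7108,7.9122) (cross=64.645)
θ=352°: ex = (C−B)/|BC| = (0.4145,0.9101); ey = (-0.9101,0.4145)
θ=352°: P = B + 2.35·ex + 2.25·ey = (0.9069,2.7929)

θ=89°: 0.15 5.25
θ=329°: 0.43 1.96
θ=352°: 0.91 2.79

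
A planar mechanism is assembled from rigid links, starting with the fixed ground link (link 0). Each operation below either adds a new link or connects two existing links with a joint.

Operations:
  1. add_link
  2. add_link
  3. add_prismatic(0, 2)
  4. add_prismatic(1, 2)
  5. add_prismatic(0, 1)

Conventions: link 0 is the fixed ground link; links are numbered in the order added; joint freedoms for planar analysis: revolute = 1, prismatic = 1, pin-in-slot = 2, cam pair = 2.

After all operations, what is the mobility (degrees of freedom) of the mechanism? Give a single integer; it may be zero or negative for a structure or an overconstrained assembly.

L=1 J1=0 J2=0
add link → L=2 J1=0 J2=0
add link → L=3 J1=0 J2=0
P@0,2 dof=1 J1 → L=3 J1=1 J2=0
P@1,2 dof=1 J1 → L=3 J1=2 J2=0
P@0,1 dof=1 J1 → L=3 J1=3 J2=0
M=3(L−1)−2J1−J2=3·2−2·3−0=0

M = 0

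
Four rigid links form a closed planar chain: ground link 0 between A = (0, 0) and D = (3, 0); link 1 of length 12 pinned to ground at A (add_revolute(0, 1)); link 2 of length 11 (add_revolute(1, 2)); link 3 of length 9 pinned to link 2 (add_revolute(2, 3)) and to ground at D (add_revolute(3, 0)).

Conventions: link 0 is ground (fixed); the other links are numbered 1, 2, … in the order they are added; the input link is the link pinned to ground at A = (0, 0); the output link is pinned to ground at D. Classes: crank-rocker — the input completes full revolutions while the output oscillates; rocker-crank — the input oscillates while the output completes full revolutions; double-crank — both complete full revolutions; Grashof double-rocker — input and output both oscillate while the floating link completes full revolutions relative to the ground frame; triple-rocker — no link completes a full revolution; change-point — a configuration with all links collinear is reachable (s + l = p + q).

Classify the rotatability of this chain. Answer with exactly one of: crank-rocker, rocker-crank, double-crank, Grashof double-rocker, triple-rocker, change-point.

lengths: ground=3, input=12, coupler=11, output=9
sorted: s=3 (shortest), l=12 (longest), p+q=20
s + l = 15 vs p + q = 20
s + l < p + q (Grashof) with shortest = ground link → double-crank

double-crank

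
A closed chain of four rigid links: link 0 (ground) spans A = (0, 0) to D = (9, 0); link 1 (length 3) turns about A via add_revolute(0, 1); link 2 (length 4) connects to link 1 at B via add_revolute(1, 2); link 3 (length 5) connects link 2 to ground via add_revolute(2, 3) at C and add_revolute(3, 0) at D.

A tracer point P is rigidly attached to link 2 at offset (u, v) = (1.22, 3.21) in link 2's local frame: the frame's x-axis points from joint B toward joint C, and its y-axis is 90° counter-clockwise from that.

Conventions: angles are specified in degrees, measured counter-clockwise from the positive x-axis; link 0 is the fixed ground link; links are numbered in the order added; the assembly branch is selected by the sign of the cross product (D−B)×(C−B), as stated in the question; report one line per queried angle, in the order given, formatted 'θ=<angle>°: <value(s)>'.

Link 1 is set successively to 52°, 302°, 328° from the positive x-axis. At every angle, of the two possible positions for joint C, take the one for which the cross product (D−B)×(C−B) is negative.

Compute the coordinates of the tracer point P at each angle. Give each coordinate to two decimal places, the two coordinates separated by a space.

A=(0,0), D=(9.00,0)
θ=52°: B = A + 3.00·(cos52°, sin52°) = (1.8470, 2.3640)
θ=52°: |BD| = 7.5335
θ=52°: circle(B,4.00) ∩ circle(D,5.00): a=3.1694, h=2.4402
θ=52°:   candidates: C₊=(5.6221,3.6864) cross=18.383; C₋=(4.0906,-0.9475) cross=-18.383
θ=52°:   branch - wants cross < 0 → take C=(4.0906,-0.9475) (cross=-18.383)
θ=52°: ex = (C−B)/|BC| = (0.5609,-0.8279); ey = (0.8279,0.5609)
θ=52°: P = B + 1.22·ex + 3.21·ey = (5.1888,3.1545)
θ=302°: B = A + 3.00·(cos302°, sin302°) = (1.5898, -2.5441)
θ=302°: |BD| = 7.8348
θ=302°: circle(B,4.00) ∩ circle(D,5.00): a=3.3430, h=2.1964
θ=302°:   candidates: C₊=(4.0384,0.6188) cross=17.208; C₋=(5.4649,-3.5359) cross=-17.208
θ=302°:   branch - wants cross < 0 → take C=(5.4649,-3.5359) (cross=-17.208)
θ=302°: ex = (C−B)/|BC| = (0.9688,-0.2479); ey = (0.2479,0.9688)
θ=302°: P = B + 1.22·ex + 3.21·ey = (3.5676,0.2631)
θ=328°: B = A + 3.00·(cos328°, sin328°) = (2.5441, -1.5898)
θ=328°: |BD| = 6.6487
θ=328°: circle(B,4.00) ∩ circle(D,5.00): a=2.6475, h=2.9984
θ=328°:   candidates: C₊=(4.3979,1.9547) cross=19.936; C₋=(5.8318,-3.8682) cross=-19.936
θ=328°:   branch - wants cross < 0 → take C=(5.8318,-3.8682) (cross=-19.936)
θ=328°: ex = (C−B)/|BC| = (0.8219,-0.5696); ey = (0.5696,0.8219)
θ=328°: P = B + 1.22·ex + 3.21·ey = (5.3753,0.3537)

θ=52°: 5.19 3.15
θ=302°: 3.57 0.26
θ=328°: 5.38 0.35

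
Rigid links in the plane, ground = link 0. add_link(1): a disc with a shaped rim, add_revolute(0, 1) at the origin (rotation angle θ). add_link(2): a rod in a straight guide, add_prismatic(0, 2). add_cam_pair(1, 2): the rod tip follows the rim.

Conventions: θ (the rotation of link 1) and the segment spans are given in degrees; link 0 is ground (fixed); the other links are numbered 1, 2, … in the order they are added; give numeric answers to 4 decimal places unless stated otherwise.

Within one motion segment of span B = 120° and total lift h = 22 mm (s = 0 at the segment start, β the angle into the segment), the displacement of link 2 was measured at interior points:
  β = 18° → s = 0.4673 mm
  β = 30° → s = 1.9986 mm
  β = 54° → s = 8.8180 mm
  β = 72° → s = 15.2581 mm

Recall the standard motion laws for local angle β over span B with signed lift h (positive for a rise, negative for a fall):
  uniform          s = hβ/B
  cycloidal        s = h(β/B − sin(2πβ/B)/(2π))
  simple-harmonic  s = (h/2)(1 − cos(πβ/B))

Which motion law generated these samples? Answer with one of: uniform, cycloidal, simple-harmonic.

candidates at β/B = r: uniform s = h·r (linear in β); cycloidal s = h·(r − sin(2πr)/(2π)); simple-harmonic s = (h/2)(1 − cos(πr))
β=18°: printed 0.4673 | uniform 3.3000, cycloidal 0.4673, simple-harmonic 1.1989
β=30°: printed 1.9986 | uniform 5.5000, cycloidal 1.9986, simple-harmonic 3.2218
β=54°: printed 8.8180 | uniform 9.9000, cycloidal 8.8180, simple-harmonic 9.2792
β=72°: printed 15.2581 | uniform 13.2000, cycloidal 15.2581, simple-harmonic 14.3992
only one law matches every sample → cycloidal

cycloidal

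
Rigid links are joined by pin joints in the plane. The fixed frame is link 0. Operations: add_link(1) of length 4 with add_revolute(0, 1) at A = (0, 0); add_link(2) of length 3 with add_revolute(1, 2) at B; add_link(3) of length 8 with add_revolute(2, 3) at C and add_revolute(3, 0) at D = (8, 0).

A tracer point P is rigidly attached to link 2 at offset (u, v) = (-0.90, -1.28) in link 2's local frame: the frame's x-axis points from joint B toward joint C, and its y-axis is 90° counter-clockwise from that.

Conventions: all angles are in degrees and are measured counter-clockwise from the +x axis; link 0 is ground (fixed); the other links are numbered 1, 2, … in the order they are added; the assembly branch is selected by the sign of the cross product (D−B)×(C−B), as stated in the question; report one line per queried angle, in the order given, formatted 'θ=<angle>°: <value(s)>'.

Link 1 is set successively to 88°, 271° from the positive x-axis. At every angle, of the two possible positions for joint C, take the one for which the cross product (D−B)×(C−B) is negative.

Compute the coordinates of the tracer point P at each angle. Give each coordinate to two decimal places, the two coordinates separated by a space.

A=(0,0), D=(8.00,0)
θ=88°: B = A + 4.00·(cos88°, sin88°) = (0.1396, 3.9976)
θ=88°: |BD| = 8.8185
θ=88°: circle(B,3.00) ∩ circle(D,8.00): a=1.2908, h=2.7081
θ=88°:   candidates: C₊=(2.5178,5.8263) cross=23.881; C₋=(0.0626,0.9986) cross=-23.881
θ=88°:   branch - wants cross < 0 → take C=(0.0626,0.9986) (cross=-23.881)
θ=88°: ex = (C−B)/|BC| = (-0.0257,-0.9997); ey = (0.9997,-0.0257)
θ=88°: P = B + -0.90·ex + -1.28·ey = (-1.1169,4.9301)
θ=271°: B = A + 4.00·(cos271°, sin271°) = (0.0698, -3.9994)
θ=271°: |BD| = 8.8816
θ=271°: circle(B,3.00) ∩ circle(D,8.00): a=1.3445, h=2.6818
θ=271°:   candidates: C₊=(0.0627,-0.9994) cross=23.819; C₋=(2.4779,-5.7885) cross=-23.819
θ=271°:   branch - wants cross < 0 → take C=(2.4779,-5.7885) (cross=-23.819)
θ=271°: ex = (C−B)/|BC| = (0.8027,-0.5964); ey = (0.5964,0.8027)
θ=271°: P = B + -0.90·ex + -1.28·ey = (-1.4160,-4.4901)

θ=88°: -1.12 4.93
θ=271°: -1.42 -4.49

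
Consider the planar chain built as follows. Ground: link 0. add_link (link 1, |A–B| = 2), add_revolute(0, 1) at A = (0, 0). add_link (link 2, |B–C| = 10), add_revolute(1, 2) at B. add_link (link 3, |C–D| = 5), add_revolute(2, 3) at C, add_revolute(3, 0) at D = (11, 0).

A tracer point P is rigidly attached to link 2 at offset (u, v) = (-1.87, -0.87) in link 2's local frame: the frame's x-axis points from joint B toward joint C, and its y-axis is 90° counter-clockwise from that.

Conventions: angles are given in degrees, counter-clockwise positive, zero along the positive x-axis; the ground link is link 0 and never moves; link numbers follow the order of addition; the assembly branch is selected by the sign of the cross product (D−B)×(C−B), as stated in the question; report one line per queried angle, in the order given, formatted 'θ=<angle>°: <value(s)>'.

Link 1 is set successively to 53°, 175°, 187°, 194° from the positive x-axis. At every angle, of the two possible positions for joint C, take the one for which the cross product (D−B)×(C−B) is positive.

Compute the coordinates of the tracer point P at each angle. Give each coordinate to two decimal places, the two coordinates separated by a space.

A=(0,0), D=(11.00,0)
θ=53°: B = A + 2.00·(cos53°, sin53°) = (1.2036, 1.5973)
θ=53°: |BD| = 9.9257
θ=53°: circle(B,10.00) ∩ circle(D,5.00): a=8.7409, h=4.8576
θ=53°:   candidates: C₊=(10.6123,4.9849) cross=48.215; C₋=(9.0489,-4.6036) cross=-48.215
θ=53°:   branch + wants cross > 0 → take C=(10.6123,4.9849) (cross=48.215)
θ=53°: ex = (C−B)/|BC| = (0.9409,0.3388); ey = (-0.3388,0.9409)
θ=53°: P = B + -1.87·ex + -0.87·ey = (-0.2611,0.1452)
θ=175°: B = A + 2.00·(cos175°, sin175°) = (-1.9924, 0.1743)
θ=175°: |BD| = 12.9936
θ=175°: circle(B,10.00) ∩ circle(D,5.00): a=9.3828, h=3.4587
θ=175°:   candidates: C₊=(7.4360,3.5068) cross=44.941; C₋=(7.3432,-3.4099) cross=-44.941
θ=175°:   branch + wants cross > 0 → take C=(7.4360,3.5068) (cross=44.941)
θ=175°: ex = (C−B)/|BC| = (0.9428,0.3333); ey = (-0.3333,0.9428)
θ=175°: P = B + -1.87·ex + -0.87·ey = (-3.4656,-1.2691)
θ=187°: B = A + 2.00·(cos187°, sin187°) = (-1.9851, -0.2437)
θ=187°: |BD| = 12.9874
θ=187°: circle(B,10.00) ∩ circle(D,5.00): a=9.3811, h=3.4634
θ=187°:   candidates: C₊=(7.3294,3.3951) cross=44.980; C₋=(7.4594,-3.5304) cross=-44.980
θ=187°:   branch + wants cross > 0 → take C=(7.3294,3.3951) (cross=44.980)
θ=187°: ex = (C−B)/|BC| = (0.9314,0.3639); ey = (-0.3639,0.9314)
θ=187°: P = B + -1.87·ex + -0.87·ey = (-3.4103,-1.7346)
θ=194°: B = A + 2.00·(cos194°, sin194°) = (-1.9406, -0.4838)
θ=194°: |BD| = 12.9496
θ=194°: circle(B,10.00) ∩ circle(D,5.00): a=9.3707, h=3.4915
θ=194°:   candidates: C₊=(7.2931,3.3554) cross=45.214; C₋=(7.5540,-3.6228) cross=-45.214
θ=194°:   branch + wants cross > 0 → take C=(7.2931,3.3554) (cross=45.214)
θ=194°: ex = (C−B)/|BC| = (0.9234,0.3839); ey = (-0.3839,0.9234)
θ=194°: P = B + -1.87·ex + -0.87·ey = (-3.3333,-2.0051)

θ=53°: -0.26 0.15
θ=175°: -3.47 -1.27
θ=187°: -3.41 -1.73
θ=194°: -3.33 -2.01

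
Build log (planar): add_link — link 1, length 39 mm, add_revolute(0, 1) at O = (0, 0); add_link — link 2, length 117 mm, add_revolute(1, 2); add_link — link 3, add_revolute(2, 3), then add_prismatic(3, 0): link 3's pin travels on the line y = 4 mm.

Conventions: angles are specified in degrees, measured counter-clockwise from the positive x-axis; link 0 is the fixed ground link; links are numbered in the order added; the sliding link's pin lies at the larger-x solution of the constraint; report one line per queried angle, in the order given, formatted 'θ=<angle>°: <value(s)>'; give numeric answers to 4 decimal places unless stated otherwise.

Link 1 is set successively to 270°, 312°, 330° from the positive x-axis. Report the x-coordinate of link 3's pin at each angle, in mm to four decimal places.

geometry: r = 39 mm, L = 117 mm, e = 4 mm
θ=270°: crank pin P = (r cos θ, r sin θ) = (-0.000000, -39.000000)
θ=270°: h = r sin θ − e = -39.000000 − 4 = -43.000000
θ=270°: x = r cos θ + √(L² − h²) = -0.000000 + 108.811764 = 108.811764
θ=312°: crank pin P = (r cos θ, r sin θ) = (26.096094, -28.982648)
θ=312°: h = r sin θ − e = -28.982648 − 4 = -32.982648
θ=312°: x = r cos θ + √(L² − h²) = 26.096094 + 112.254821 = 138.350915
θ=330°: crank pin P = (r cos θ, r sin θ) = (33.774991, -19.500000)
θ=330°: h = r sin θ − e = -19.500000 − 4 = -23.500000
θ=330°: x = r cos θ + √(L² − h²) = 33.774991 + 114.615662 = 148.390653

θ=270°: 108.8118
θ=312°: 138.3509
θ=330°: 148.3907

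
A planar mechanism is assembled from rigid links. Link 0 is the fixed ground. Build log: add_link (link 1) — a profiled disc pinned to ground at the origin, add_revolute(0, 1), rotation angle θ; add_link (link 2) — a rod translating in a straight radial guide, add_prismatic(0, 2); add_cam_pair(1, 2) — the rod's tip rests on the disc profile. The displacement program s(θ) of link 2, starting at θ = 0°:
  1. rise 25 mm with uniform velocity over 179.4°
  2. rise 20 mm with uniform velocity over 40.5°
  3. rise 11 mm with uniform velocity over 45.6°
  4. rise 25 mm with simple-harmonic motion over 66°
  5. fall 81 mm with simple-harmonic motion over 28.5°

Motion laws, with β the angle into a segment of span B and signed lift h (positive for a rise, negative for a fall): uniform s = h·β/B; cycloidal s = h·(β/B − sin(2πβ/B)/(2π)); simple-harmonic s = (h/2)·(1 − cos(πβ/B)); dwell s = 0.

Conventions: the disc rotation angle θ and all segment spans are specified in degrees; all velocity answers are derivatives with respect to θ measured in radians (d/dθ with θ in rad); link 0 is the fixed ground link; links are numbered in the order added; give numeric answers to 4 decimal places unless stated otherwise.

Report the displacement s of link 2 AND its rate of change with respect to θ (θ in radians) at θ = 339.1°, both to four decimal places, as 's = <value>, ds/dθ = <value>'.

seg 1 [0°–179.4°] uniform, h=25: full span → s += 25 → s = 25.0000
seg 2 [179.4°–219.9°] uniform, h=20: full span → s += 20 → s = 45.0000
seg 3 [219.9°–265.5°] uniform, h=11: full span → s += 11 → s = 56.0000
seg 4 [265.5°–331.5°] simple-harmonic, h=25: full span → s += 25 → s = 81.0000
seg 5 [331.5°–360°] simple-harmonic, h=-81: θ=339.1° here. β=7.6, B=28.5. -81/2·(1 − cos(π·0.2667)) = -13.4002 → s = 67.5998
velocity in seg [331.5°–360°] (simple-harmonic), θ in radians: β = 7.6° = 0.1326 rad, B = 28.5° = 0.4974 rad; ds/dθ = (πh/(2B)) sin(πβ/B) = (π·(-81)/(2·0.4974)) sin(π·0.2667) = -190.088624 mm/rad

s = 67.5998, ds/dθ = -190.0886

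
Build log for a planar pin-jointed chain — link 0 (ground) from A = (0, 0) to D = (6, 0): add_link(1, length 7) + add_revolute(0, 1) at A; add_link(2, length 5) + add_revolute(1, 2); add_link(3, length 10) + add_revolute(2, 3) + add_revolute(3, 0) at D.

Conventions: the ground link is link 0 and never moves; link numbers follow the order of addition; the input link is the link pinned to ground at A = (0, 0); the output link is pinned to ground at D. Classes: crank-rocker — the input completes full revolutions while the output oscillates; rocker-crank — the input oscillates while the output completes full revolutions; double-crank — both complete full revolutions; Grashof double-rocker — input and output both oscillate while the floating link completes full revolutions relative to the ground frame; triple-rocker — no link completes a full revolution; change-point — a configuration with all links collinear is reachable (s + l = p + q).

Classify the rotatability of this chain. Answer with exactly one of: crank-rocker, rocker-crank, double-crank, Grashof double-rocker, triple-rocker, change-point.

lengths: ground=6, input=7, coupler=5, output=10
sorted: s=5 (shortest), l=10 (longest), p+q=13
s + l = 15 vs p + q = 13
s + l > p + q → non-Grashof → no link fully rotates → triple-rocker

triple-rocker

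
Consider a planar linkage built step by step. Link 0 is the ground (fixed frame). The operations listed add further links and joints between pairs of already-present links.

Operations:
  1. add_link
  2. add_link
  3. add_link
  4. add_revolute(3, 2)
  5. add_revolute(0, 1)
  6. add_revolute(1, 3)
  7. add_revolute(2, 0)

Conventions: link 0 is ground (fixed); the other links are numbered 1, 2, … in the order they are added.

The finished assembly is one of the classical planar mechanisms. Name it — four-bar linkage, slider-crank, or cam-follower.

links: 4 (incl. ground); joints: 4 revolute, 0 prismatic, 0 higher (cam) pair, forming one closed loop
4 links in a single 4R loop → four-bar linkage

four-bar linkage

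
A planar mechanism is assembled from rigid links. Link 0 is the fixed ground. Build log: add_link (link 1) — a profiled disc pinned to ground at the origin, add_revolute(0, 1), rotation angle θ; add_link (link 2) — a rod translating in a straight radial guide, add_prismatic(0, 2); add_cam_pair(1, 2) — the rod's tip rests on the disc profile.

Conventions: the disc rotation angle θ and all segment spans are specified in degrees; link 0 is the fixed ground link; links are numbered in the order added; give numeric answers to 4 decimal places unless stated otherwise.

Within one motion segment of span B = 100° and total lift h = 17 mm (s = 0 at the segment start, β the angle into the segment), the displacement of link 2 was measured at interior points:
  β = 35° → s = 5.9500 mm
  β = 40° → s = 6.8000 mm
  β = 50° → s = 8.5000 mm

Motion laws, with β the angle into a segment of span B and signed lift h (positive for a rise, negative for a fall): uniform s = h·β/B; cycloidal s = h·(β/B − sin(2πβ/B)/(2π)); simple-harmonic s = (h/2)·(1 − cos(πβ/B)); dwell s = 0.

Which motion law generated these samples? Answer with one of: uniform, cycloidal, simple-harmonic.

candidates at β/B = r: uniform s = h·r (linear in β); cycloidal s = h·(r − sin(2πr)/(2π)); simple-harmonic s = (h/2)(1 − cos(πr))
β=35°: printed 5.9500 | uniform 5.9500, cycloidal 3.7611, simple-harmonic 4.6411
β=40°: printed 6.8000 | uniform 6.8000, cycloidal 5.2097, simple-harmonic 5.8734
β=50°: printed 8.5000 | uniform 8.5000, cycloidal 8.5000, simple-harmonic 8.5000
only one law matches every sample → uniform

uniform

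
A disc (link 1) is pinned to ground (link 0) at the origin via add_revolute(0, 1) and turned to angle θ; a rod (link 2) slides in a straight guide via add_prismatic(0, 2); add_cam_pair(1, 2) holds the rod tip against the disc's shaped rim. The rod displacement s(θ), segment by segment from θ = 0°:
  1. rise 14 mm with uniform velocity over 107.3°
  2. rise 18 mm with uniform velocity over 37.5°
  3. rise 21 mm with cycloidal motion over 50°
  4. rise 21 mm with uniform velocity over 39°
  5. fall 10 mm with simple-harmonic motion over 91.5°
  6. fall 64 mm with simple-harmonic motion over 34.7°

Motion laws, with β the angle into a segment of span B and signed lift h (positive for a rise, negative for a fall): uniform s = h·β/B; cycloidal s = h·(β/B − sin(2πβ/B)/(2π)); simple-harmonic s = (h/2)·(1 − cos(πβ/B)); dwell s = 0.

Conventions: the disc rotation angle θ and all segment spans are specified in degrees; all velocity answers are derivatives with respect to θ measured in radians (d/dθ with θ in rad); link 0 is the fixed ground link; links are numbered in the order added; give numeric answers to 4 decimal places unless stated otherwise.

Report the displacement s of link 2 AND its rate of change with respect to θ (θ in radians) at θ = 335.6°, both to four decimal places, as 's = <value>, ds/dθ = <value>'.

segment 1 (0° to 107.3°, uniform, h = 14) is passed completely: s = 0.0000 + (14) = 14.0000
segment 2 (107.3° to 144.8°, uniform, h = 18) is passed completely: s = 14.0000 + (18) = 32.0000
segment 3 (144.8° to 194.8°, cycloidal, h = 21) is passed completely: s = 32.0000 + (21) = 53.0000
segment 4 (194.8° to 233.8°, uniform, h = 21) is passed completely: s = 53.0000 + (21) = 74.0000
segment 5 (233.8° to 325.3°, simple-harmonic, h = -10) is passed completely: s = 74.0000 + (-10) = 64.0000
θ = 335.6° falls in segment 6 (325.3° to 360°, simple-harmonic, h = -64): β = 335.6 − 325.3 = 10.3°, B = 34.7°; Δs = -64/2·(1 − cos(π·0.2968)) = -12.9340; s = 64.0000 − 12.9340 = 51.0660
velocity in seg [325.3°–360°] (simple-harmonic), θ in radians: β = 10.3° = 0.1798 rad, B = 34.7° = 0.6056 rad; ds/dθ = (πh/(2B)) sin(πβ/B) = (π·(-64)/(2·0.6056)) sin(π·0.2968) = -133.313831 mm/rad

s = 51.0660, ds/dθ = -133.3138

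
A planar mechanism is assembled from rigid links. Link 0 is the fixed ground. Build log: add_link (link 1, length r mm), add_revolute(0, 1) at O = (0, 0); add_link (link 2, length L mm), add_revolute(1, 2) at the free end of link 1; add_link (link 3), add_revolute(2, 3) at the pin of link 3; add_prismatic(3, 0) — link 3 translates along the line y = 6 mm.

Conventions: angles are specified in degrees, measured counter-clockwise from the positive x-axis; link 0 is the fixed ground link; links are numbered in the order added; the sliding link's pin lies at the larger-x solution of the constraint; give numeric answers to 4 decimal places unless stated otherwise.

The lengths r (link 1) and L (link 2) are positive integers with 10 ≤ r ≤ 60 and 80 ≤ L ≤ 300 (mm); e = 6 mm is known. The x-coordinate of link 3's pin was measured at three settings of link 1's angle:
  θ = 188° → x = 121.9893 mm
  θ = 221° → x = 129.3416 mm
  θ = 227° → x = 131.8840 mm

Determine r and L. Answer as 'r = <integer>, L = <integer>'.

constraint per measurement: (x − r cos θ)² + (r sin θ − e)² = L²
subtracting the θ₁ and θ₂ equations cancels the r² and L² terms:
r = (x₁² − x₂²) / (2[(x₁cos θ₁ + e sin θ₁) − (x₂cos θ₂ + e sin θ₂)]) = 46.0000 → r = 46
L² = (x₁ − r cos θ₁)² + (r sin θ₁ − e)² = 28224.0068 → L = 168.0000 → L = 168
check at θ₃=227°: x = 131.8840 (printed 131.8840) ✓

r = 46, L = 168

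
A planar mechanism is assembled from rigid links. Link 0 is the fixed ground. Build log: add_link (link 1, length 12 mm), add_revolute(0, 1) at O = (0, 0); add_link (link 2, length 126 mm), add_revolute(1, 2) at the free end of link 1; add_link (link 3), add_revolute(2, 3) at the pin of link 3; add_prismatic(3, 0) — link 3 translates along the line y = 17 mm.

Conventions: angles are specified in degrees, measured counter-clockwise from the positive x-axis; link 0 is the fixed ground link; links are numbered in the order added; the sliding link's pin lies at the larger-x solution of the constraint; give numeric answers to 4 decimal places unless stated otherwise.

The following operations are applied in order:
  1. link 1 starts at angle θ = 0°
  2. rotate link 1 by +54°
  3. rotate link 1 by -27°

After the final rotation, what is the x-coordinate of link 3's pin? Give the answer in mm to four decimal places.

geometry: r = 12 mm, L = 126 mm, e = 17 mm; θ starts at 0°
rotate link 1 by +54°: θ ← 0° +54° = 54°
rotate link 1 by -27°: θ ← 54° -27° = 27°
crank pin P = (r cos θ, r sin θ) = (10.692078, 5.447886)
h = r sin θ − e = 5.447886 − 17 = -11.552114
x = r cos θ + √(L² − h²) = 10.692078 + 125.469314 = 136.161392

136.1614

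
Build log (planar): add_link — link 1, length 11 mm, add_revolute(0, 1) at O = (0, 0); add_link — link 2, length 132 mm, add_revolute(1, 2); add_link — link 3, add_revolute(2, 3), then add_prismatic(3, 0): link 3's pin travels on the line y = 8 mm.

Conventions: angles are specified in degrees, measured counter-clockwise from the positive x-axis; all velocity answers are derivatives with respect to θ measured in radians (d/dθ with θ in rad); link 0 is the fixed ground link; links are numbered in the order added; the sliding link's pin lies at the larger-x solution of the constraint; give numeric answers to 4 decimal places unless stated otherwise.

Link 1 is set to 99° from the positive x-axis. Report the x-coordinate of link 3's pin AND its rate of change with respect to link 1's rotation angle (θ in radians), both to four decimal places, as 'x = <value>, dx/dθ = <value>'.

geometry: r = 11 mm, L = 132 mm, e = 8 mm
crank pin P = (r cos θ, r sin θ) = (-1.720779, 10.864572)
h = r sin θ − e = 10.864572 − 8 = 2.864572
x = r cos θ + √(L² − h²) = -1.720779 + 131.968914 = 130.248135
dx/dθ = −r sin θ − h·r cos θ/√(L² − h²) (θ in radians; h = 2.864572) = -10.827220

x = 130.2481, dx/dθ = -10.8272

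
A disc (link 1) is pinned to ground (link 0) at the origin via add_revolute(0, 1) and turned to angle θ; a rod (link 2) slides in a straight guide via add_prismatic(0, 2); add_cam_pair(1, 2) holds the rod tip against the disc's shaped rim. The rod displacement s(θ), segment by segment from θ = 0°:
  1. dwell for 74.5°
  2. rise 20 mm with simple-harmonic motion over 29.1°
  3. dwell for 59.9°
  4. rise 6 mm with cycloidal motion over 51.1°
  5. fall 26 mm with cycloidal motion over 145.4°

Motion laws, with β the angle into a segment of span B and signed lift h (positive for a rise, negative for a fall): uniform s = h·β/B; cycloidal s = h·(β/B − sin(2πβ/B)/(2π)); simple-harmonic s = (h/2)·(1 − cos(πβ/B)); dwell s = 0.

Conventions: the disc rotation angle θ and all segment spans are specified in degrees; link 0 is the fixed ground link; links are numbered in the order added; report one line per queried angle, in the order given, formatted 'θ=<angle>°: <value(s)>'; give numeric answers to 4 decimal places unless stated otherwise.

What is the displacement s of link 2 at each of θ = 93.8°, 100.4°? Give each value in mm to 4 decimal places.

segment 1 (0° to 74.5°, dwell): s unchanged at 0.0000
θ = 93.8° falls in segment 2 (74.5° to 103.6°, simple-harmonic, h = 20): β = 93.8 − 74.5 = 19.3°, B = 29.1°; Δs = 20/2·(1 − cos(π·0.6632)) = 14.9062; s = 0.0000 + 14.9062 = 14.9062
θ = 100.4° falls in segment 2 (74.5° to 103.6°, simple-harmonic, h = 20): β = 100.4 − 74.5 = 25.9°, B = 29.1°; Δs = 20/2·(1 − cos(π·0.8900)) = 19.4092; s = 0.0000 + 19.4092 = 19.4092

θ=93.8°: 14.9062
θ=100.4°: 19.4092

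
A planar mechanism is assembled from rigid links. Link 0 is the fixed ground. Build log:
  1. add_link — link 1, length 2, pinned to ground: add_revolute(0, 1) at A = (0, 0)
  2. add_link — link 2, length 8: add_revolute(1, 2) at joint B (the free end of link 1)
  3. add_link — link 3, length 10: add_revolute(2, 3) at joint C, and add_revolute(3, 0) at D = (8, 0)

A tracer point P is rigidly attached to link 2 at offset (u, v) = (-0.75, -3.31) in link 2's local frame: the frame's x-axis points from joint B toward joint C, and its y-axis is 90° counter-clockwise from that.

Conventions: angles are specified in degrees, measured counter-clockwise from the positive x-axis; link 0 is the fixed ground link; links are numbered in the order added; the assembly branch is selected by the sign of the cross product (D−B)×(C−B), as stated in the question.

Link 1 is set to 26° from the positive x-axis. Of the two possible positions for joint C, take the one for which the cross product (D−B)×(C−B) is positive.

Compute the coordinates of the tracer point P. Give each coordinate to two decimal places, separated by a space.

A=(0,0), D=(8.00,0)
B = A + 2.00·(cos26°, sin26°) = (1.7976, 0.8767)
|BD| = 6.2641
circle(B,8.00) ∩ circle(D,10.00): a=0.2585, h=7.9958
  candidates: C₊=(3.1727,8.7577) cross=50.086; C₋=(0.9344,-7.0766) cross=-50.086
  branch + wants cross > 0 → take C=(3.1727,8.7577) (cross=50.086)
ex = (C−B)/|BC| = (0.1719,0.9851); ey = (-0.9851,0.1719)
P = B + -0.75·ex + -3.31·ey = (4.9294,-0.4310)

4.93 -0.43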